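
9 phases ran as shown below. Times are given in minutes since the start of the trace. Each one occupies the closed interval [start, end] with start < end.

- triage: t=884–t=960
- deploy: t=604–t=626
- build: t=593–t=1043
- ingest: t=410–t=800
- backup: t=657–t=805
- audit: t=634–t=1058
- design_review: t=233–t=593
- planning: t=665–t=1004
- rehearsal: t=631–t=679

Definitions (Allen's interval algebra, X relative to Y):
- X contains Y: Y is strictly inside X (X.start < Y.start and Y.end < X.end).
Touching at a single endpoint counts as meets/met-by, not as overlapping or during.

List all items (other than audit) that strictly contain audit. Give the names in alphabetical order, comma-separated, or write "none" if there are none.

none

Target audit = [t=634, t=1058].
backup [t=657, t=805] → during → no.
build [t=593, t=1043] → overlaps → no.
deploy [t=604, t=626] → before → no.
design_review [t=233, t=593] → before → no.
ingest [t=410, t=800] → overlaps → no.
planning [t=665, t=1004] → during → no.
rehearsal [t=631, t=679] → overlaps → no.
triage [t=884, t=960] → during → no.
Result: none.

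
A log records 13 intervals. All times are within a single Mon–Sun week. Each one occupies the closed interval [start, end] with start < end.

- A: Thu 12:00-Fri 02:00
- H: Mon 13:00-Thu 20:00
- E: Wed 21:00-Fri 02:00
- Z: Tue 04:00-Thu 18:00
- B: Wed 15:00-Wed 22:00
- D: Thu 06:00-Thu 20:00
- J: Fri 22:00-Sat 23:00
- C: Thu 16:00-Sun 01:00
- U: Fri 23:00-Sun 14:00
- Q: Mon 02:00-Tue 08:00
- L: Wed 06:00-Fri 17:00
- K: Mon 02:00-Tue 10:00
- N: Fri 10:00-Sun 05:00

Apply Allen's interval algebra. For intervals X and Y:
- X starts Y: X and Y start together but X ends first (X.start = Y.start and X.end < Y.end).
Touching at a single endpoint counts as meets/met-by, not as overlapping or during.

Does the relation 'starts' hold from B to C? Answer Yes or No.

No

B = [Wed 15:00, Wed 22:00], C = [Thu 16:00, Sun 01:00].
Actual relation of B to C: before.
Asked whether 'starts' holds → No.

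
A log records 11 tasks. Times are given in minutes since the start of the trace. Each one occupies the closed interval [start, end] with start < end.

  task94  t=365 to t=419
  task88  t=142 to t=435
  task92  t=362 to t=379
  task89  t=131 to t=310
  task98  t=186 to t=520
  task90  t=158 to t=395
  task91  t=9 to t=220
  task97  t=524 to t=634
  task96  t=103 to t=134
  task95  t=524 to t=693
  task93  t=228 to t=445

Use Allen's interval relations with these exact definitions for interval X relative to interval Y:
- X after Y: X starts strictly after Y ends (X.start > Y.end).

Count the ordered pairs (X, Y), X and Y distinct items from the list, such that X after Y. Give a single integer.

Checking all 110 ordered pairs for relation 'after'; matching pairs in alphabetical order:
(task88, task96): task88 after task96 ✓
(task90, task96): task90 after task96 ✓
(task92, task89): task92 after task89 ✓
(task92, task91): task92 after task91 ✓
(task92, task96): task92 after task96 ✓
(task93, task91): task93 after task91 ✓
(task93, task96): task93 after task96 ✓
(task94, task89): task94 after task89 ✓
(task94, task91): task94 after task91 ✓
(task94, task96): task94 after task96 ✓
(task95, task88): task95 after task88 ✓
(task95, task89): task95 after task89 ✓
(task95, task90): task95 after task90 ✓
(task95, task91): task95 after task91 ✓
(task95, task92): task95 after task92 ✓
(task95, task93): task95 after task93 ✓
(task95, task94): task95 after task94 ✓
(task95, task96): task95 after task96 ✓
(task95, task98): task95 after task98 ✓
(task97, task88): task97 after task88 ✓
(task97, task89): task97 after task89 ✓
(task97, task90): task97 after task90 ✓
(task97, task91): task97 after task91 ✓
(task97, task92): task97 after task92 ✓
... plus 5 further pairs not listed.
Count: 29.

29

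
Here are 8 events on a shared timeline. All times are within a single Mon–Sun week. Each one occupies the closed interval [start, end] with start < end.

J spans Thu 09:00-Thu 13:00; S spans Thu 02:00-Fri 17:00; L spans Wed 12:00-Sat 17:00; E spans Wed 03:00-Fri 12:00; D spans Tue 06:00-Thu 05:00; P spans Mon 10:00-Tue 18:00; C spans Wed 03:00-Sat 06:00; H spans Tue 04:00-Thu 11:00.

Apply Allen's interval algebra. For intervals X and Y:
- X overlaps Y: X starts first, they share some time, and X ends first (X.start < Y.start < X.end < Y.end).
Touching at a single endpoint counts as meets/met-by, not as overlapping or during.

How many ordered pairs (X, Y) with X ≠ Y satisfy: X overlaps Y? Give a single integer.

Checking all 56 ordered pairs for relation 'overlaps'; matching pairs in alphabetical order:
(C, L): C overlaps L ✓
(D, C): D overlaps C ✓
(D, E): D overlaps E ✓
(D, L): D overlaps L ✓
(D, S): D overlaps S ✓
(E, L): E overlaps L ✓
(E, S): E overlaps S ✓
(H, C): H overlaps C ✓
(H, E): H overlaps E ✓
(H, J): H overlaps J ✓
(H, L): H overlaps L ✓
(H, S): H overlaps S ✓
(P, D): P overlaps D ✓
(P, H): P overlaps H ✓
Count: 14.

14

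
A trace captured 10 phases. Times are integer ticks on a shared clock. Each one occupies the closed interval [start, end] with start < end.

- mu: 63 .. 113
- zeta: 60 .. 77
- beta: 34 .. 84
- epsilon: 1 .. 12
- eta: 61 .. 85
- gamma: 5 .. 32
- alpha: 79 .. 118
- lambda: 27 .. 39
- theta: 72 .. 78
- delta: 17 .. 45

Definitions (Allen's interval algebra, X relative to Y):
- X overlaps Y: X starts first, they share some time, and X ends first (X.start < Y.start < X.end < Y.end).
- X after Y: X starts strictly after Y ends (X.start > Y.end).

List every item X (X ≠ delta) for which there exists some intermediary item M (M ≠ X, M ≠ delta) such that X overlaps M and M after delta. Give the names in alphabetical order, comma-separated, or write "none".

beta, eta, mu, zeta

Target delta = [17, 45].
Intermediaries M with M after delta: alpha, eta, mu, theta, zeta.
Via alpha — items with X overlaps alpha: beta, eta, mu.
Via eta — items with X overlaps eta: beta, zeta.
Via mu — items with X overlaps mu: beta, eta, zeta.
Via theta — items with X overlaps theta: zeta.
Via zeta — items with X overlaps zeta: none.
Union: beta, eta, mu, zeta.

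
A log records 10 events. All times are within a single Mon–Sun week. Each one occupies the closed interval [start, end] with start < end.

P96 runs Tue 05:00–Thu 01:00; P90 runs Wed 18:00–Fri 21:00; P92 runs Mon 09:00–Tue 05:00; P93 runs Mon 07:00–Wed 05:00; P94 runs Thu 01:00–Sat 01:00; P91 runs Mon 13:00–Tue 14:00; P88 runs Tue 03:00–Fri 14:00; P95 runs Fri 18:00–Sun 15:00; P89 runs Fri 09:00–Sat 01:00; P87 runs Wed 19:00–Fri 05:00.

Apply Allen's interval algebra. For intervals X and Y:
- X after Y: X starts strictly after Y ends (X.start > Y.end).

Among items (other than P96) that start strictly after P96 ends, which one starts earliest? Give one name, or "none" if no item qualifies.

Target P96 = [Tue 05:00, Thu 01:00].
P87 [Wed 19:00, Fri 05:00] → overlapped-by → excluded.
P88 [Tue 03:00, Fri 14:00] → contains → excluded.
P89 [Fri 09:00, Sat 01:00] → after → candidate.
P90 [Wed 18:00, Fri 21:00] → overlapped-by → excluded.
P91 [Mon 13:00, Tue 14:00] → overlaps → excluded.
P92 [Mon 09:00, Tue 05:00] → meets → excluded.
P93 [Mon 07:00, Wed 05:00] → overlaps → excluded.
P94 [Thu 01:00, Sat 01:00] → met-by → excluded.
P95 [Fri 18:00, Sun 15:00] → after → candidate.
Among candidates, earliest start is Fri 09:00 → P89.

P89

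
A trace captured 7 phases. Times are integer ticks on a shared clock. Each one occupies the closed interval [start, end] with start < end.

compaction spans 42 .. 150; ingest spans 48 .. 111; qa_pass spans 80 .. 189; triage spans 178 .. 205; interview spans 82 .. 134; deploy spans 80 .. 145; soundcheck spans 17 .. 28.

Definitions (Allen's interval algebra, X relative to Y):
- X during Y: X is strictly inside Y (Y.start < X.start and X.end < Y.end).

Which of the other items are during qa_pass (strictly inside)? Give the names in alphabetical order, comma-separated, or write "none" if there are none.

Target qa_pass = [80, 189].
compaction [42, 150] → overlaps → no.
deploy [80, 145] → starts → no.
ingest [48, 111] → overlaps → no.
interview [82, 134] → during → yes.
soundcheck [17, 28] → before → no.
triage [178, 205] → overlapped-by → no.
Result: interview.

interview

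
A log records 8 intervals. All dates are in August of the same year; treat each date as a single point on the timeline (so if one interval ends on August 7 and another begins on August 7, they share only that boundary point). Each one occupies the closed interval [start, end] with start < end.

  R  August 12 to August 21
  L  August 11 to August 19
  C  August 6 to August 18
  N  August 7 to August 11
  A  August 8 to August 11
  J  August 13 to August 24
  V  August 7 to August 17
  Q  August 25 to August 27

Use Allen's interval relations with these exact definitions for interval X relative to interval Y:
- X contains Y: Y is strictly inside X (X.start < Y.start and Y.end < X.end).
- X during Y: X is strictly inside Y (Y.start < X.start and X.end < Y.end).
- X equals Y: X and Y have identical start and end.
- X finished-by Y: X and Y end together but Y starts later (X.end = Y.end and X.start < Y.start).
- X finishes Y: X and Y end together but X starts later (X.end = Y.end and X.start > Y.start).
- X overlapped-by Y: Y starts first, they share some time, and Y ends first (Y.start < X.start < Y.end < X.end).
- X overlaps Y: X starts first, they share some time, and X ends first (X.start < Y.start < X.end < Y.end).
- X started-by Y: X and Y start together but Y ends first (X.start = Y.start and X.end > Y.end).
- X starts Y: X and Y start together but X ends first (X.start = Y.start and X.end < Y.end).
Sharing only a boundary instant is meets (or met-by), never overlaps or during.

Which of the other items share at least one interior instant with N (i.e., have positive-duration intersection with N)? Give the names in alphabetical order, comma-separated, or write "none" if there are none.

A, C, V

Target N = [August 7, August 11].
A [August 8, August 11] → finishes → yes.
C [August 6, August 18] → contains → yes.
J [August 13, August 24] → after → no.
L [August 11, August 19] → met-by → no.
Q [August 25, August 27] → after → no.
R [August 12, August 21] → after → no.
V [August 7, August 17] → started-by → yes.
Result: A, C, V.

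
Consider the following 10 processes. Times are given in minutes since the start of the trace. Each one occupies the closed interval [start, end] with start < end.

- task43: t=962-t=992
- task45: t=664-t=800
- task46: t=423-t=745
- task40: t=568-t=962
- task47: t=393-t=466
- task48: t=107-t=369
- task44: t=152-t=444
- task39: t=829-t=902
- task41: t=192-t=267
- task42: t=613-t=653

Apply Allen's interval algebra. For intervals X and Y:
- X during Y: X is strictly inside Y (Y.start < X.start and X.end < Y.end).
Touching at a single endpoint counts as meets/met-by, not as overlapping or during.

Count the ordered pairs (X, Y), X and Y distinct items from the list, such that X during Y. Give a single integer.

6

Checking all 90 ordered pairs for relation 'during'; matching pairs in alphabetical order:
(task39, task40): task39 during task40 ✓
(task41, task44): task41 during task44 ✓
(task41, task48): task41 during task48 ✓
(task42, task40): task42 during task40 ✓
(task42, task46): task42 during task46 ✓
(task45, task40): task45 during task40 ✓
Count: 6.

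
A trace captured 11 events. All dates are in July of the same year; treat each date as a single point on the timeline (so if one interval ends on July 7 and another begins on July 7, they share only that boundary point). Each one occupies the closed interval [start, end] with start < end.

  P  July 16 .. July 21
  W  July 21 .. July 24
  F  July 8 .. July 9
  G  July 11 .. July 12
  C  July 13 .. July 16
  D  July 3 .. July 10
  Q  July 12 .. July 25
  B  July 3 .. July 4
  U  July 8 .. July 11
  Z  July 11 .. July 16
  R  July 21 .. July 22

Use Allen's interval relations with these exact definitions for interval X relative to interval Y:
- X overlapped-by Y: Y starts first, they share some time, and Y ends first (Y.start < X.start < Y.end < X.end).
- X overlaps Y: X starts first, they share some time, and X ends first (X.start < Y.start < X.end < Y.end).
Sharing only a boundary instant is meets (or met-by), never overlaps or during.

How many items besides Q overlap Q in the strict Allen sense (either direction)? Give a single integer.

Target Q = [July 12, July 25].
B [July 3, July 4] → before → no.
C [July 13, July 16] → during → no.
D [July 3, July 10] → before → no.
F [July 8, July 9] → before → no.
G [July 11, July 12] → meets → no.
P [July 16, July 21] → during → no.
R [July 21, July 22] → during → no.
U [July 8, July 11] → before → no.
W [July 21, July 24] → during → no.
Z [July 11, July 16] → overlaps → counts.
Total: 1.

1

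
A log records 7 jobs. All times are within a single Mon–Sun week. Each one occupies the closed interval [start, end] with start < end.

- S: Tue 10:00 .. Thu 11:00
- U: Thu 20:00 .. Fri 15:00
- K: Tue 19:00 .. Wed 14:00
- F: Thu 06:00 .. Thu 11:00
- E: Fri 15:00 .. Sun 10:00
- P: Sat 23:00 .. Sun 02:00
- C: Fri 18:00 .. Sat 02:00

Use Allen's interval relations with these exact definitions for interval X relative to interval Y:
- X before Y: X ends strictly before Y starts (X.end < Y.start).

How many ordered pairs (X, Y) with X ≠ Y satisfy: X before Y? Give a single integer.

16

Checking all 42 ordered pairs for relation 'before'; matching pairs in alphabetical order:
(C, P): C before P ✓
(F, C): F before C ✓
(F, E): F before E ✓
(F, P): F before P ✓
(F, U): F before U ✓
(K, C): K before C ✓
(K, E): K before E ✓
(K, F): K before F ✓
(K, P): K before P ✓
(K, U): K before U ✓
(S, C): S before C ✓
(S, E): S before E ✓
(S, P): S before P ✓
(S, U): S before U ✓
(U, C): U before C ✓
(U, P): U before P ✓
Count: 16.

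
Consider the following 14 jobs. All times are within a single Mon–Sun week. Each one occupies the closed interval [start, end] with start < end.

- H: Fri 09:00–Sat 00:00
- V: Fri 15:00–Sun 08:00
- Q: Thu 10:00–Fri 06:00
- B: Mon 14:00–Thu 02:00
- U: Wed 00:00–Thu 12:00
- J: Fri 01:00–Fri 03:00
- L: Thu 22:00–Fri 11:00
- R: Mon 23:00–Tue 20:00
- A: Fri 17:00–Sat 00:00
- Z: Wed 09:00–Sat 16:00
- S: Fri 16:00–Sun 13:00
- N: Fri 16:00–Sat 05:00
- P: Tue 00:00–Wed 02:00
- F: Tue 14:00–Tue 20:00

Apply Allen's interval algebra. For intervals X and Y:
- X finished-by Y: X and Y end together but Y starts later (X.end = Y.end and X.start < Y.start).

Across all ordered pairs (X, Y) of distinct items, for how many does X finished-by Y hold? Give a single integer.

2

Checking all 182 ordered pairs for relation 'finished-by'; matching pairs in alphabetical order:
(H, A): H finished-by A ✓
(R, F): R finished-by F ✓
Count: 2.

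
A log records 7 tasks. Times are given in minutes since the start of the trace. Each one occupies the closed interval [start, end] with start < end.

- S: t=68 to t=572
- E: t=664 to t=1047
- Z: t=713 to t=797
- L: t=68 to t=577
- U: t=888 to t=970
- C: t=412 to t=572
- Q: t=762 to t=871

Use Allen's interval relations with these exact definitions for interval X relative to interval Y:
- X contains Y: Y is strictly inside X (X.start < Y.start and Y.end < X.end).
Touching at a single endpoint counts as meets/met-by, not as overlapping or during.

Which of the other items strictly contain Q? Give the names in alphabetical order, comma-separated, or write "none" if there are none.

E

Target Q = [t=762, t=871].
C [t=412, t=572] → before → no.
E [t=664, t=1047] → contains → yes.
L [t=68, t=577] → before → no.
S [t=68, t=572] → before → no.
U [t=888, t=970] → after → no.
Z [t=713, t=797] → overlaps → no.
Result: E.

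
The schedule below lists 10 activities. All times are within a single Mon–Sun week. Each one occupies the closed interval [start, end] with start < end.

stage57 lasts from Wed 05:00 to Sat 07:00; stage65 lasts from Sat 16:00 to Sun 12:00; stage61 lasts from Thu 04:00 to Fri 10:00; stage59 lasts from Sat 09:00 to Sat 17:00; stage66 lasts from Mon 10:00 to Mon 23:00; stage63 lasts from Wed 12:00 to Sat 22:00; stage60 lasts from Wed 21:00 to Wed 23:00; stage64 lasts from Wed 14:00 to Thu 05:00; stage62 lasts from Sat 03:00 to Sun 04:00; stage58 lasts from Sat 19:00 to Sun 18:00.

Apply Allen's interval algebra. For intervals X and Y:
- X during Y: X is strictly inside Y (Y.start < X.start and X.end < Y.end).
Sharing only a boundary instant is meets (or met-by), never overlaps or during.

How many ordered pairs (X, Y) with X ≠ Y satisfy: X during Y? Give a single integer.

9

Checking all 90 ordered pairs for relation 'during'; matching pairs in alphabetical order:
(stage59, stage62): stage59 during stage62 ✓
(stage59, stage63): stage59 during stage63 ✓
(stage60, stage57): stage60 during stage57 ✓
(stage60, stage63): stage60 during stage63 ✓
(stage60, stage64): stage60 during stage64 ✓
(stage61, stage57): stage61 during stage57 ✓
(stage61, stage63): stage61 during stage63 ✓
(stage64, stage57): stage64 during stage57 ✓
(stage64, stage63): stage64 during stage63 ✓
Count: 9.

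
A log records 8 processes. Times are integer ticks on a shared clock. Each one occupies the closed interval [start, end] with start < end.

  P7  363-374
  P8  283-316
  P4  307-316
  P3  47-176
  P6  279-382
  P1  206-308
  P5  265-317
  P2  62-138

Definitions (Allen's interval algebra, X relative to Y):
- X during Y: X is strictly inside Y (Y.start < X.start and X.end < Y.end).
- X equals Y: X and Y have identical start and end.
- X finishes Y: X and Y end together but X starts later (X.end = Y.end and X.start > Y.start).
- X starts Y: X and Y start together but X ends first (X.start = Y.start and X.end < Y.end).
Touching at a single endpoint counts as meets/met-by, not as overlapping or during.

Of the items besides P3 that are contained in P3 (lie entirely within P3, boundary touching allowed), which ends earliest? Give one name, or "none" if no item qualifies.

P2

Target P3 = [47, 176].
P1 [206, 308] → after → excluded.
P2 [62, 138] → during → candidate.
P4 [307, 316] → after → excluded.
P5 [265, 317] → after → excluded.
P6 [279, 382] → after → excluded.
P7 [363, 374] → after → excluded.
P8 [283, 316] → after → excluded.
Among candidates, earliest end is 138 → P2.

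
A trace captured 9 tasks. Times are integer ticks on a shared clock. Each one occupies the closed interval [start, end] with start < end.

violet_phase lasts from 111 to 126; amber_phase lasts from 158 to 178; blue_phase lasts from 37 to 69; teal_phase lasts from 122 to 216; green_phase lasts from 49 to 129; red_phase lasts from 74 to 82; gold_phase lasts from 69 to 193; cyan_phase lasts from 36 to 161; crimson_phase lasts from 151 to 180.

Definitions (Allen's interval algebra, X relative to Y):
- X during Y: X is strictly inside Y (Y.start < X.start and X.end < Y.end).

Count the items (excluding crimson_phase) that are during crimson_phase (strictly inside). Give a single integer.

1

Target crimson_phase = [151, 180].
amber_phase [158, 178] → during → counts.
blue_phase [37, 69] → before → no.
cyan_phase [36, 161] → overlaps → no.
gold_phase [69, 193] → contains → no.
green_phase [49, 129] → before → no.
red_phase [74, 82] → before → no.
teal_phase [122, 216] → contains → no.
violet_phase [111, 126] → before → no.
Total: 1.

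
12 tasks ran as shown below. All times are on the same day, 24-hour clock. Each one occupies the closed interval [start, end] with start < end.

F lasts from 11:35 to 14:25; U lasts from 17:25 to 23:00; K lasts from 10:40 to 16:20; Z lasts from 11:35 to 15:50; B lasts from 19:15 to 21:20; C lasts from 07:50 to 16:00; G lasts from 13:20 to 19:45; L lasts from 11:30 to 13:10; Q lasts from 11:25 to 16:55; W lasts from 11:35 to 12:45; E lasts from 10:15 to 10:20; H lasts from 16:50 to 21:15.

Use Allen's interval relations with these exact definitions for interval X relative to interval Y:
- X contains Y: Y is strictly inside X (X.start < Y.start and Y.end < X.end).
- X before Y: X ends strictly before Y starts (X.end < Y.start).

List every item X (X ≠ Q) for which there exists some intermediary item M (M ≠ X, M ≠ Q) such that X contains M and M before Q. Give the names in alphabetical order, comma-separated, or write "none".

Target Q = [11:25, 16:55].
Intermediaries M with M before Q: E.
Via E — items with X contains E: C.
Union: C.

C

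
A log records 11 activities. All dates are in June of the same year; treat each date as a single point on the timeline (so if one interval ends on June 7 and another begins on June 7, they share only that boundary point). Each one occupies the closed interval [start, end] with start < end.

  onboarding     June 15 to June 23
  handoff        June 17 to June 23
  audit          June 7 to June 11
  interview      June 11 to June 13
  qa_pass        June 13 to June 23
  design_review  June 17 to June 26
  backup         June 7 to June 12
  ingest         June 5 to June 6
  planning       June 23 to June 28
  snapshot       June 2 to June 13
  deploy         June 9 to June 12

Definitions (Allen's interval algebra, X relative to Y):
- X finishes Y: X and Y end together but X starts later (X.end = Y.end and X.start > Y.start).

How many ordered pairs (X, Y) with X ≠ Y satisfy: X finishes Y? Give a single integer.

5

Checking all 110 ordered pairs for relation 'finishes'; matching pairs in alphabetical order:
(deploy, backup): deploy finishes backup ✓
(handoff, onboarding): handoff finishes onboarding ✓
(handoff, qa_pass): handoff finishes qa_pass ✓
(interview, snapshot): interview finishes snapshot ✓
(onboarding, qa_pass): onboarding finishes qa_pass ✓
Count: 5.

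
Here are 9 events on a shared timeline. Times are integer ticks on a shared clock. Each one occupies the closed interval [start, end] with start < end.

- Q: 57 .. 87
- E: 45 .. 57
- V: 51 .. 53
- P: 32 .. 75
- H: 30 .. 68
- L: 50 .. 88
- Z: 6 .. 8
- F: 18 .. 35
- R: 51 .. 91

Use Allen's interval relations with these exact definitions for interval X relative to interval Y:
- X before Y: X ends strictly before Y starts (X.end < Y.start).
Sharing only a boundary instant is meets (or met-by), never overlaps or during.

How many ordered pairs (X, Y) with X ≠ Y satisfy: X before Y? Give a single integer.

Checking all 72 ordered pairs for relation 'before'; matching pairs in alphabetical order:
(F, E): F before E ✓
(F, L): F before L ✓
(F, Q): F before Q ✓
(F, R): F before R ✓
(F, V): F before V ✓
(V, Q): V before Q ✓
(Z, E): Z before E ✓
(Z, F): Z before F ✓
(Z, H): Z before H ✓
(Z, L): Z before L ✓
(Z, P): Z before P ✓
(Z, Q): Z before Q ✓
(Z, R): Z before R ✓
(Z, V): Z before V ✓
Count: 14.

14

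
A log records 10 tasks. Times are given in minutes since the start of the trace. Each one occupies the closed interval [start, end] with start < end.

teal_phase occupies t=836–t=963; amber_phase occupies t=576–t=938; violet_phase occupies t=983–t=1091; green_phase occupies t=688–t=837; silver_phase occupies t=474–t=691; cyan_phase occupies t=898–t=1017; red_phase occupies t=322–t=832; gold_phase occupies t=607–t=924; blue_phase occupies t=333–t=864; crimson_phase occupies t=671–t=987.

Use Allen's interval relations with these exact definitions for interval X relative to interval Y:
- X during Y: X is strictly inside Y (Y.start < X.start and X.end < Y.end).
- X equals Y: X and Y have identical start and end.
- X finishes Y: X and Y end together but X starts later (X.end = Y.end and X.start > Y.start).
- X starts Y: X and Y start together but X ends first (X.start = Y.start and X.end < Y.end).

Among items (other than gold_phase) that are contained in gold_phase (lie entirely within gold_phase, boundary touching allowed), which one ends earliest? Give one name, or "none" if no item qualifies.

Target gold_phase = [t=607, t=924].
amber_phase [t=576, t=938] → contains → excluded.
blue_phase [t=333, t=864] → overlaps → excluded.
crimson_phase [t=671, t=987] → overlapped-by → excluded.
cyan_phase [t=898, t=1017] → overlapped-by → excluded.
green_phase [t=688, t=837] → during → candidate.
red_phase [t=322, t=832] → overlaps → excluded.
silver_phase [t=474, t=691] → overlaps → excluded.
teal_phase [t=836, t=963] → overlapped-by → excluded.
violet_phase [t=983, t=1091] → after → excluded.
Among candidates, earliest end is t=837 → green_phase.

green_phase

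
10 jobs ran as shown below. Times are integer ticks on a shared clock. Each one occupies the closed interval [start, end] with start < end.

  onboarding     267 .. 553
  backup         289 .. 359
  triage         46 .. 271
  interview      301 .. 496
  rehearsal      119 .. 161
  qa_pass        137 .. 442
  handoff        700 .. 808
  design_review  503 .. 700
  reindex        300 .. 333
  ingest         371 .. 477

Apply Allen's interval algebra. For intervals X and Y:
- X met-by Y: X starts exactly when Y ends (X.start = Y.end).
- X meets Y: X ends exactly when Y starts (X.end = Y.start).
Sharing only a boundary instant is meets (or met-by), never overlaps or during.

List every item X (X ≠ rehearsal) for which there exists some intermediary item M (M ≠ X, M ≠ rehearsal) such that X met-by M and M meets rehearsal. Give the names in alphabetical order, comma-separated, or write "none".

none

Target rehearsal = [119, 161].
Intermediaries M with M meets rehearsal: none.
Union: none.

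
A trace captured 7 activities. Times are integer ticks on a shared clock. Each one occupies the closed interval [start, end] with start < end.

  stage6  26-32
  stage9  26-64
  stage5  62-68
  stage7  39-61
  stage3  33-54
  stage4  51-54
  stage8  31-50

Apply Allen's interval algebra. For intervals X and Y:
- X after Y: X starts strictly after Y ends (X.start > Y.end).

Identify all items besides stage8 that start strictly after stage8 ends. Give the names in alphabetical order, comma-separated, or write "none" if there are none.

stage4, stage5

Target stage8 = [31, 50].
stage3 [33, 54] → overlapped-by → no.
stage4 [51, 54] → after → yes.
stage5 [62, 68] → after → yes.
stage6 [26, 32] → overlaps → no.
stage7 [39, 61] → overlapped-by → no.
stage9 [26, 64] → contains → no.
Result: stage4, stage5.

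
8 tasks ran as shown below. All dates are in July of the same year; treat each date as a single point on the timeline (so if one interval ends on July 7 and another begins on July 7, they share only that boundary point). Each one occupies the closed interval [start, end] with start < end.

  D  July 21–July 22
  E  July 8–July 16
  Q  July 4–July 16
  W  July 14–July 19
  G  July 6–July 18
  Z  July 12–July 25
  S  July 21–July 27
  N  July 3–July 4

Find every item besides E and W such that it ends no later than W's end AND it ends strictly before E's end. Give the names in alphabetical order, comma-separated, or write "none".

Conditions: its end is no later than W's end (X.end <= July 19) AND its end is strictly before E's end (X.end < July 16).
D: end July 22 <= July 19? ✗; end July 22 < July 16? ✗ → no.
G: end July 18 <= July 19? ✓; end July 18 < July 16? ✗ → no.
N: end July 4 <= July 19? ✓; end July 4 < July 16? ✓ → yes.
Q: end July 16 <= July 19? ✓; end July 16 < July 16? ✗ → no.
S: end July 27 <= July 19? ✗; end July 27 < July 16? ✗ → no.
Z: end July 25 <= July 19? ✗; end July 25 < July 16? ✗ → no.
Result: N.

N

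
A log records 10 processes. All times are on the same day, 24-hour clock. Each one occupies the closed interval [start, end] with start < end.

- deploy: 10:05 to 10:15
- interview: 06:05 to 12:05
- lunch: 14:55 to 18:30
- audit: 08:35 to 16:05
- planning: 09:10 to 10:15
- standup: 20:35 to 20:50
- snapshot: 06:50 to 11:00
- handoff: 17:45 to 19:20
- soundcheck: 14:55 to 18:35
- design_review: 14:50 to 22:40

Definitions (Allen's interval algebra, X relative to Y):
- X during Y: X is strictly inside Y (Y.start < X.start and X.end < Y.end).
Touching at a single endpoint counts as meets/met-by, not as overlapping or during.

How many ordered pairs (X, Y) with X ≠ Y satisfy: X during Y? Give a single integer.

Checking all 90 ordered pairs for relation 'during'; matching pairs in alphabetical order:
(deploy, audit): deploy during audit ✓
(deploy, interview): deploy during interview ✓
(deploy, snapshot): deploy during snapshot ✓
(handoff, design_review): handoff during design_review ✓
(lunch, design_review): lunch during design_review ✓
(planning, audit): planning during audit ✓
(planning, interview): planning during interview ✓
(planning, snapshot): planning during snapshot ✓
(snapshot, interview): snapshot during interview ✓
(soundcheck, design_review): soundcheck during design_review ✓
(standup, design_review): standup during design_review ✓
Count: 11.

11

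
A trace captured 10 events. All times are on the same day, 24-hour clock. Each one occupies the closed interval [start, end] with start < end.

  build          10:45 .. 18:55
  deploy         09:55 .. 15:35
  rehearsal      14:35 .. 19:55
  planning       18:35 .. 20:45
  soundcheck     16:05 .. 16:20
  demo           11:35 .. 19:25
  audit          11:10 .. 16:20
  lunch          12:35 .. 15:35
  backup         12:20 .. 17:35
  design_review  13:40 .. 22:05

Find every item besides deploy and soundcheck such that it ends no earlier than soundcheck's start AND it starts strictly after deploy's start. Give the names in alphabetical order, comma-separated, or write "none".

Conditions: its end is no earlier than soundcheck's start (X.end >= 16:05) AND its start is strictly after deploy's start (X.start > 09:55).
audit: end 16:20 >= 16:05? ✓; start 11:10 > 09:55? ✓ → yes.
backup: end 17:35 >= 16:05? ✓; start 12:20 > 09:55? ✓ → yes.
build: end 18:55 >= 16:05? ✓; start 10:45 > 09:55? ✓ → yes.
demo: end 19:25 >= 16:05? ✓; start 11:35 > 09:55? ✓ → yes.
design_review: end 22:05 >= 16:05? ✓; start 13:40 > 09:55? ✓ → yes.
lunch: end 15:35 >= 16:05? ✗; start 12:35 > 09:55? ✓ → no.
planning: end 20:45 >= 16:05? ✓; start 18:35 > 09:55? ✓ → yes.
rehearsal: end 19:55 >= 16:05? ✓; start 14:35 > 09:55? ✓ → yes.
Result: audit, backup, build, demo, design_review, planning, rehearsal.

audit, backup, build, demo, design_review, planning, rehearsal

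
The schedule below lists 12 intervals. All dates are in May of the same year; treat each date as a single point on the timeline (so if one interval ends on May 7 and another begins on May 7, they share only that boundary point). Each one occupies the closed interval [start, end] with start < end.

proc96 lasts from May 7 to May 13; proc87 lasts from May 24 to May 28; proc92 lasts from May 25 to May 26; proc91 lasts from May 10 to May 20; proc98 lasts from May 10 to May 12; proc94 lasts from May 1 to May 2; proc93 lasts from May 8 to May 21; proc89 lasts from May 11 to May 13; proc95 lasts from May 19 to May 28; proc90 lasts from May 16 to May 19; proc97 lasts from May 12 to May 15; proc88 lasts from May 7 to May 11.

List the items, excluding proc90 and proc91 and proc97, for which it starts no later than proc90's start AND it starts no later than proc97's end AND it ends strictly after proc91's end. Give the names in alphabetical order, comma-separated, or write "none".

proc93

Conditions: its start is no later than proc90's start (X.start <= May 16) AND its start is no later than proc97's end (X.start <= May 15) AND its end is strictly after proc91's end (X.end > May 20).
proc87: start May 24 <= May 16? ✗; start May 24 <= May 15? ✗; end May 28 > May 20? ✓ → no.
proc88: start May 7 <= May 16? ✓; start May 7 <= May 15? ✓; end May 11 > May 20? ✗ → no.
proc89: start May 11 <= May 16? ✓; start May 11 <= May 15? ✓; end May 13 > May 20? ✗ → no.
proc92: start May 25 <= May 16? ✗; start May 25 <= May 15? ✗; end May 26 > May 20? ✓ → no.
proc93: start May 8 <= May 16? ✓; start May 8 <= May 15? ✓; end May 21 > May 20? ✓ → yes.
proc94: start May 1 <= May 16? ✓; start May 1 <= May 15? ✓; end May 2 > May 20? ✗ → no.
proc95: start May 19 <= May 16? ✗; start May 19 <= May 15? ✗; end May 28 > May 20? ✓ → no.
proc96: start May 7 <= May 16? ✓; start May 7 <= May 15? ✓; end May 13 > May 20? ✗ → no.
proc98: start May 10 <= May 16? ✓; start May 10 <= May 15? ✓; end May 12 > May 20? ✗ → no.
Result: proc93.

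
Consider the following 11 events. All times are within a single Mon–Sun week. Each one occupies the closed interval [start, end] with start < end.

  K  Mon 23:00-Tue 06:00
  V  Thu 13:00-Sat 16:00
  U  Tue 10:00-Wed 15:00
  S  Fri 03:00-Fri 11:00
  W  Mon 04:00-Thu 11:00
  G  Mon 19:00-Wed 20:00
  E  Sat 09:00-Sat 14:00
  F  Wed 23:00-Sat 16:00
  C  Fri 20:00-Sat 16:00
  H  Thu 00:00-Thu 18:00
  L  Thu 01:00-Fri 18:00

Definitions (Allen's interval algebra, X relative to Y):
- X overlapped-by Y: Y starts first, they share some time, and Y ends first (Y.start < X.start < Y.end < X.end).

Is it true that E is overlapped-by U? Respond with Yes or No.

E = [Sat 09:00, Sat 14:00], U = [Tue 10:00, Wed 15:00].
Actual relation of E to U: after.
Asked whether 'overlapped-by' holds → No.

No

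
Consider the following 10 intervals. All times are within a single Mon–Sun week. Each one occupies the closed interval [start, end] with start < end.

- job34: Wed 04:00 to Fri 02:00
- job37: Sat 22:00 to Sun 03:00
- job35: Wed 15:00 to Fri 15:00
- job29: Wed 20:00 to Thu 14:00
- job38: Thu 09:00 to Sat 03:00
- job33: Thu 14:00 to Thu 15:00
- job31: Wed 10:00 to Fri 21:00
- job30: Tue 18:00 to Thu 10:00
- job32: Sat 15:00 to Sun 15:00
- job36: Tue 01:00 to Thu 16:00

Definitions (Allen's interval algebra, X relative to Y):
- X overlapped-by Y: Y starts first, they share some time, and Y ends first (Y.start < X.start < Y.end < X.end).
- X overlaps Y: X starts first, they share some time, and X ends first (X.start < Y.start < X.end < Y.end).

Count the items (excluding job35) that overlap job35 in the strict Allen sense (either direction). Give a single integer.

Target job35 = [Wed 15:00, Fri 15:00].
job29 [Wed 20:00, Thu 14:00] → during → no.
job30 [Tue 18:00, Thu 10:00] → overlaps → counts.
job31 [Wed 10:00, Fri 21:00] → contains → no.
job32 [Sat 15:00, Sun 15:00] → after → no.
job33 [Thu 14:00, Thu 15:00] → during → no.
job34 [Wed 04:00, Fri 02:00] → overlaps → counts.
job36 [Tue 01:00, Thu 16:00] → overlaps → counts.
job37 [Sat 22:00, Sun 03:00] → after → no.
job38 [Thu 09:00, Sat 03:00] → overlapped-by → counts.
Total: 4.

4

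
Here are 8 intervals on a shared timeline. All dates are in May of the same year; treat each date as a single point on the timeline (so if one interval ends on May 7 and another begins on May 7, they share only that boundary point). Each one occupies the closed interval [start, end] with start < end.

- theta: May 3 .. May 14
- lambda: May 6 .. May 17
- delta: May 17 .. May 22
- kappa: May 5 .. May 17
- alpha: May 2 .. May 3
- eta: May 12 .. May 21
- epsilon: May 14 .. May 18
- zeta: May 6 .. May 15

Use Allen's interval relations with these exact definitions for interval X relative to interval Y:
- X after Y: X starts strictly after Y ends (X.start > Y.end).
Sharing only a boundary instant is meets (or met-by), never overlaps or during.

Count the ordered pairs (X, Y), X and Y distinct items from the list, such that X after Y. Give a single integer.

8

Checking all 56 ordered pairs for relation 'after'; matching pairs in alphabetical order:
(delta, alpha): delta after alpha ✓
(delta, theta): delta after theta ✓
(delta, zeta): delta after zeta ✓
(epsilon, alpha): epsilon after alpha ✓
(eta, alpha): eta after alpha ✓
(kappa, alpha): kappa after alpha ✓
(lambda, alpha): lambda after alpha ✓
(zeta, alpha): zeta after alpha ✓
Count: 8.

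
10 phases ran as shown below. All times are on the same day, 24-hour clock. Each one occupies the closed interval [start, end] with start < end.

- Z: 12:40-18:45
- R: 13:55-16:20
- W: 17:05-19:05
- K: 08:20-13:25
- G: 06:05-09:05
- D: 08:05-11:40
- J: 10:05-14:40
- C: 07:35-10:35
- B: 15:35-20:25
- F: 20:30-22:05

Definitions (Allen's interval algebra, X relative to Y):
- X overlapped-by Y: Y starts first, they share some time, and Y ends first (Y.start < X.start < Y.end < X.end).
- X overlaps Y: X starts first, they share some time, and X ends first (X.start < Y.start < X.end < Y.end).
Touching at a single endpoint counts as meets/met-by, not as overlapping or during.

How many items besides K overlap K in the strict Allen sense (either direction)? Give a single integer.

Target K = [08:20, 13:25].
B [15:35, 20:25] → after → no.
C [07:35, 10:35] → overlaps → counts.
D [08:05, 11:40] → overlaps → counts.
F [20:30, 22:05] → after → no.
G [06:05, 09:05] → overlaps → counts.
J [10:05, 14:40] → overlapped-by → counts.
R [13:55, 16:20] → after → no.
W [17:05, 19:05] → after → no.
Z [12:40, 18:45] → overlapped-by → counts.
Total: 5.

5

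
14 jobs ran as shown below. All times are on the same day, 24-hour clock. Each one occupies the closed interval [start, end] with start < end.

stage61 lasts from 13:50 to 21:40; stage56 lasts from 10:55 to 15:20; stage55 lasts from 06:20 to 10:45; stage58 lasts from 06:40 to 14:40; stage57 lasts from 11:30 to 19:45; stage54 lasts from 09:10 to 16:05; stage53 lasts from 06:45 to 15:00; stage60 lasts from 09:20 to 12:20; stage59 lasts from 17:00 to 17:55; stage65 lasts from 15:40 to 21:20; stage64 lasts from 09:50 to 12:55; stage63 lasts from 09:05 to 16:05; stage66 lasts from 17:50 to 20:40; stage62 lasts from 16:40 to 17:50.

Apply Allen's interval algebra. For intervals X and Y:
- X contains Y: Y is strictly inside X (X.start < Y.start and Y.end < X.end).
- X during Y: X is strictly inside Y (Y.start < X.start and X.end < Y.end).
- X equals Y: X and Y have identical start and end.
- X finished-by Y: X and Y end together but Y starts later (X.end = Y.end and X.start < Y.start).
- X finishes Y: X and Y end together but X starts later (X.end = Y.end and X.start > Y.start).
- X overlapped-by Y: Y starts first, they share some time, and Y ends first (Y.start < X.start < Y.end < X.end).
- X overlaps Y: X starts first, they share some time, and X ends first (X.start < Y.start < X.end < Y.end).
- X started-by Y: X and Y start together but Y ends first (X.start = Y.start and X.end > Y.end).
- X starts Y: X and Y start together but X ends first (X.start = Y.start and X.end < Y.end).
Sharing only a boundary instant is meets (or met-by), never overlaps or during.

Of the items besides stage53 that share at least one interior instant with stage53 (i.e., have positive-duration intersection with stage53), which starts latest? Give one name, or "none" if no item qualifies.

Target stage53 = [06:45, 15:00].
stage54 [09:10, 16:05] → overlapped-by → candidate.
stage55 [06:20, 10:45] → overlaps → candidate.
stage56 [10:55, 15:20] → overlapped-by → candidate.
stage57 [11:30, 19:45] → overlapped-by → candidate.
stage58 [06:40, 14:40] → overlaps → candidate.
stage59 [17:00, 17:55] → after → excluded.
stage60 [09:20, 12:20] → during → candidate.
stage61 [13:50, 21:40] → overlapped-by → candidate.
stage62 [16:40, 17:50] → after → excluded.
stage63 [09:05, 16:05] → overlapped-by → candidate.
stage64 [09:50, 12:55] → during → candidate.
stage65 [15:40, 21:20] → after → excluded.
stage66 [17:50, 20:40] → after → excluded.
Among candidates, latest start is 13:50 → stage61.

stage61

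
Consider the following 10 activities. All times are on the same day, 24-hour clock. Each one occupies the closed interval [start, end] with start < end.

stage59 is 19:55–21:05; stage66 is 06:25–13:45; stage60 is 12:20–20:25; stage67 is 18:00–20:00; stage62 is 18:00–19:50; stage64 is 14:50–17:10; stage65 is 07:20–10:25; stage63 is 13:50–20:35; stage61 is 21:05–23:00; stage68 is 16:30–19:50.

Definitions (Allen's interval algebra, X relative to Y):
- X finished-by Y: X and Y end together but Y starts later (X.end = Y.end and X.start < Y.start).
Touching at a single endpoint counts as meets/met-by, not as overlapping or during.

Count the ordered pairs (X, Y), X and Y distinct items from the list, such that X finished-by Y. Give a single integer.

1

Checking all 90 ordered pairs for relation 'finished-by'; matching pairs in alphabetical order:
(stage68, stage62): stage68 finished-by stage62 ✓
Count: 1.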